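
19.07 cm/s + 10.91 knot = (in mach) 0.01704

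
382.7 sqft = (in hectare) 0.003555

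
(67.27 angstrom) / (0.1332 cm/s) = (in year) 1.601e-13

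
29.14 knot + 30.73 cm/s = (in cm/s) 1530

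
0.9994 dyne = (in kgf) 1.019e-06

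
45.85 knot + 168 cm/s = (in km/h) 90.96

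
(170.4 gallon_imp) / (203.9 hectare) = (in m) 3.799e-07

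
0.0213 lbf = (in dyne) 9475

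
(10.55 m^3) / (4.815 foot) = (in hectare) 0.0007189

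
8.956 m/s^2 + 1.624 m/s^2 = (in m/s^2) 10.58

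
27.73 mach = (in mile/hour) 2.112e+04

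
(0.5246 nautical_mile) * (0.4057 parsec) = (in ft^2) 1.309e+20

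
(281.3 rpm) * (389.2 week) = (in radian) 6.934e+09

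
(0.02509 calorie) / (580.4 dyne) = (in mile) 0.01124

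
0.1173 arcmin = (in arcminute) 0.1173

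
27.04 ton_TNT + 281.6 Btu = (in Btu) 1.072e+08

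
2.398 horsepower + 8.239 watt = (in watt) 1796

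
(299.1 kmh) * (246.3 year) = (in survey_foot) 2.117e+12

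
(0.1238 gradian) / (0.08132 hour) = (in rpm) 6.343e-05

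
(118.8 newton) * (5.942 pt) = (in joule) 0.249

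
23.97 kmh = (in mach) 0.01955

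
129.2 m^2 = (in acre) 0.03193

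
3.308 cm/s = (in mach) 9.715e-05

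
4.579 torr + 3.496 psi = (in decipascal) 2.471e+05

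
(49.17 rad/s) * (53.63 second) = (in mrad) 2.637e+06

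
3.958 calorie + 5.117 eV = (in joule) 16.56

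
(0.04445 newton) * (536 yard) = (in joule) 21.79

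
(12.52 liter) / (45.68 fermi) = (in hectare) 2.741e+07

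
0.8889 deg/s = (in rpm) 0.1482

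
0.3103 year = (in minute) 1.631e+05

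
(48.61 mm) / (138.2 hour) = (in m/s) 9.77e-08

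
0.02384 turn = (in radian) 0.1498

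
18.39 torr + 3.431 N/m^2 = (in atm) 0.02423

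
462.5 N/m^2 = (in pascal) 462.5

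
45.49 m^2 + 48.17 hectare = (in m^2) 4.817e+05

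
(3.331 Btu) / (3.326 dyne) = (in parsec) 3.424e-09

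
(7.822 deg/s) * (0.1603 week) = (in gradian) 8.426e+05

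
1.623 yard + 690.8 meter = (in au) 4.628e-09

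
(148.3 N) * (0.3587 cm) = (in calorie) 0.1271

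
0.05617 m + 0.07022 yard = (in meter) 0.1204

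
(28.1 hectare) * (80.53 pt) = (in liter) 7.983e+06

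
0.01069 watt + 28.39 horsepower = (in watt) 2.117e+04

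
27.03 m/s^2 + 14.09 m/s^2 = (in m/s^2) 41.12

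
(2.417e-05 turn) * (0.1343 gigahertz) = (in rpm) 1.948e+05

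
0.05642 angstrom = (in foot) 1.851e-11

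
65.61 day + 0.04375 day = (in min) 9.454e+04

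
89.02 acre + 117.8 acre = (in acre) 206.8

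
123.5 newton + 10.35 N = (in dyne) 1.338e+07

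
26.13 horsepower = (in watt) 1.949e+04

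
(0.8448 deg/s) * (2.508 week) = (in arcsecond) 4.613e+09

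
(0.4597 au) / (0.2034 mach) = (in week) 1642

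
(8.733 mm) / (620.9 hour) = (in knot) 7.595e-09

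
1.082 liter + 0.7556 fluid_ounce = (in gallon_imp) 0.2429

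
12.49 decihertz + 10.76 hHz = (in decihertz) 1.077e+04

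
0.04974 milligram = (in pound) 1.097e-07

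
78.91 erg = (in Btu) 7.479e-09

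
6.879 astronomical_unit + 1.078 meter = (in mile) 6.394e+08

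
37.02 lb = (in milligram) 1.679e+07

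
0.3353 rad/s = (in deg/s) 19.21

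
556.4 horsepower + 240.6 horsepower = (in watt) 5.943e+05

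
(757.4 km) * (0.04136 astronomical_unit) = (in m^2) 4.686e+15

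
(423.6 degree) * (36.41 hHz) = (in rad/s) 2.692e+04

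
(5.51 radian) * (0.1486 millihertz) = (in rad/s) 0.0008188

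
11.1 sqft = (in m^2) 1.031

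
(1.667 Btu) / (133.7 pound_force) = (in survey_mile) 0.001838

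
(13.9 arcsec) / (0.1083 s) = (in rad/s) 0.0006222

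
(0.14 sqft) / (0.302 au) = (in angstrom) 0.002879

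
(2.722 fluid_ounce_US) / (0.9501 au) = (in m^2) 5.664e-16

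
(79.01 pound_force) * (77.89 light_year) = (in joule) 2.59e+20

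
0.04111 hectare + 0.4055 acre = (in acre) 0.5071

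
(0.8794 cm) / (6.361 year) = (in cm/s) 4.384e-09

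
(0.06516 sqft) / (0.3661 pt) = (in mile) 0.02912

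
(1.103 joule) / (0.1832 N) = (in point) 1.707e+04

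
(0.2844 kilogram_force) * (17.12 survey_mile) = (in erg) 7.684e+11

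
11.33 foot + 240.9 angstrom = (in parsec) 1.119e-16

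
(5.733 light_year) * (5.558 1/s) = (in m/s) 3.015e+17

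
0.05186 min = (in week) 5.145e-06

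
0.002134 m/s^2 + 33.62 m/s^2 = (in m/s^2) 33.62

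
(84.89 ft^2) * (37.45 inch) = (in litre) 7502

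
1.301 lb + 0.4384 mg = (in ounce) 20.82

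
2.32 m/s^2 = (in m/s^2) 2.32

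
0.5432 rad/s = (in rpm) 5.187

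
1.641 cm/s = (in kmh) 0.05908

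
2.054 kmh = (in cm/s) 57.06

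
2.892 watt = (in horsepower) 0.003878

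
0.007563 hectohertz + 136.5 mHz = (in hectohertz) 0.008928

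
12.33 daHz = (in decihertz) 1233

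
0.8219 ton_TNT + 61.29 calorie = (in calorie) 8.219e+08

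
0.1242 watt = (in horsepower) 0.0001666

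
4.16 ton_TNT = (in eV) 1.086e+29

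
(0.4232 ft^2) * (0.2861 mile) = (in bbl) 113.9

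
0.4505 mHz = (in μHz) 450.5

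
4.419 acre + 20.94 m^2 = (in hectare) 1.79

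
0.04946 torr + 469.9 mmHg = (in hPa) 626.5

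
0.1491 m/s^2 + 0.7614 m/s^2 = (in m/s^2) 0.9105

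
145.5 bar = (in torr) 1.091e+05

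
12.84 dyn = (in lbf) 2.887e-05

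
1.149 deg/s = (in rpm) 0.1915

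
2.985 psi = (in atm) 0.2031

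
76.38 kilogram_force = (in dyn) 7.49e+07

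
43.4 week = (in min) 4.375e+05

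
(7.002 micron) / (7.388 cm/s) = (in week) 1.567e-10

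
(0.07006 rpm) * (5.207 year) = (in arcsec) 2.485e+11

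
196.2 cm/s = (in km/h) 7.063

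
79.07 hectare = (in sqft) 8.511e+06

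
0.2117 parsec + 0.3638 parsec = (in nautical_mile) 9.589e+12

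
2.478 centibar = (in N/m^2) 2478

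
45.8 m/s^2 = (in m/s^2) 45.8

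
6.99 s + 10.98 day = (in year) 0.03008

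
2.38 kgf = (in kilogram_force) 2.38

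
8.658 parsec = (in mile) 1.66e+14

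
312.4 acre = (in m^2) 1.264e+06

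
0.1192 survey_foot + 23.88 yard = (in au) 1.462e-10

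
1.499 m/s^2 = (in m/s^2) 1.499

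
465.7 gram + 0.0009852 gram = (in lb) 1.027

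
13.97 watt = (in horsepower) 0.01873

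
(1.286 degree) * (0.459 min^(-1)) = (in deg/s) 0.009838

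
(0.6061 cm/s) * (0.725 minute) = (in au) 1.762e-12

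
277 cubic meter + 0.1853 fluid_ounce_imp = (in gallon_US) 7.318e+04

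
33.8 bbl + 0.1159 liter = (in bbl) 33.8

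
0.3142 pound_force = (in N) 1.398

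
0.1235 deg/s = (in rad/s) 0.002155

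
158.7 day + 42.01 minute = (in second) 1.371e+07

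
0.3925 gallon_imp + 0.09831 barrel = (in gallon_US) 4.6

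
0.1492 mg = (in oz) 5.263e-06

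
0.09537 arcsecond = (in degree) 2.649e-05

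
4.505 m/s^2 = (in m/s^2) 4.505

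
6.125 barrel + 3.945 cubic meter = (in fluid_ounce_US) 1.663e+05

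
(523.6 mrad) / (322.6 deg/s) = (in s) 0.09299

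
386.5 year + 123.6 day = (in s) 1.22e+10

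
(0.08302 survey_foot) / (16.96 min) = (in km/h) 8.952e-05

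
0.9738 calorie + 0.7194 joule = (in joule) 4.794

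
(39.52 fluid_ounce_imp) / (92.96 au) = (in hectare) 8.074e-21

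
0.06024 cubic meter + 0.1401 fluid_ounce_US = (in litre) 60.24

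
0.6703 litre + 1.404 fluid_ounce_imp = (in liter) 0.7102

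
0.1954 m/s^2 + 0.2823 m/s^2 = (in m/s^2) 0.4777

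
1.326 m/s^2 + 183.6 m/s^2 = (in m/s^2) 184.9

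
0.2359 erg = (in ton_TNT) 5.638e-18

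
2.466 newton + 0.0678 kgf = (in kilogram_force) 0.3193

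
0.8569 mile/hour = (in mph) 0.8569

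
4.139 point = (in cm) 0.146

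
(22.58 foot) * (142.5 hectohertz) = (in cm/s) 9.807e+06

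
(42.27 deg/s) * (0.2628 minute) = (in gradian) 740.6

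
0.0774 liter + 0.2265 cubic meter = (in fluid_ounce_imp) 7974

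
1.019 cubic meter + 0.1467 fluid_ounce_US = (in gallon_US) 269.2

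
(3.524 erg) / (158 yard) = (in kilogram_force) 2.487e-10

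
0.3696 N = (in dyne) 3.696e+04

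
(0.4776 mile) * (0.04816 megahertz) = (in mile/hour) 8.28e+07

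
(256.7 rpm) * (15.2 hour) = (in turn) 2.341e+05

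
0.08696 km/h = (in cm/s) 2.416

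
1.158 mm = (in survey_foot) 0.003799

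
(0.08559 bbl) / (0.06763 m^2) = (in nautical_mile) 0.0001086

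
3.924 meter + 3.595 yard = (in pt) 2.044e+04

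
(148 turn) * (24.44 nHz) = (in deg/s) 0.001302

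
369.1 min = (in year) 0.0007022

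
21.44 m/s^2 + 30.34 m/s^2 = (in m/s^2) 51.78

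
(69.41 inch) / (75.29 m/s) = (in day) 2.71e-07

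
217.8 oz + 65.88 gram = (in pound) 13.76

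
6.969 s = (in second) 6.969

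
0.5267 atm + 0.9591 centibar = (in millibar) 543.3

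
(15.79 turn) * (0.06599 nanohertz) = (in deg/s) 3.751e-07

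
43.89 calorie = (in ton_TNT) 4.389e-08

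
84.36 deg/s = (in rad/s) 1.472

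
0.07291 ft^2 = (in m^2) 0.006774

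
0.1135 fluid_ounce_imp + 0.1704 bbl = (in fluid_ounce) 916.2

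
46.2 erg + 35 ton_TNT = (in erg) 1.464e+18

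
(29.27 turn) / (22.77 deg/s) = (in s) 462.8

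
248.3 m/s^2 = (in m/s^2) 248.3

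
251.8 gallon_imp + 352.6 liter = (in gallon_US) 395.5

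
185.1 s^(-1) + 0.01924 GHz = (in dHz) 1.924e+08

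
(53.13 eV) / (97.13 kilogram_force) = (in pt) 2.533e-17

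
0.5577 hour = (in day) 0.02324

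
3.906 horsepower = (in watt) 2913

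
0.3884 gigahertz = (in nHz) 3.884e+17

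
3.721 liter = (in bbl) 0.0234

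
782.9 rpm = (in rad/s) 81.99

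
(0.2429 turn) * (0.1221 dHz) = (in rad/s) 0.01863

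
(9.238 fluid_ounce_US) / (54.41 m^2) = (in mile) 3.12e-09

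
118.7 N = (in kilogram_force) 12.1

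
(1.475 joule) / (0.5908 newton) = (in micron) 2.497e+06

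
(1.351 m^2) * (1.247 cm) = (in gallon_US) 4.45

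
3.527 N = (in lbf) 0.7929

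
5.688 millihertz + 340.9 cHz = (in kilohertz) 0.003415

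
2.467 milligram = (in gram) 0.002467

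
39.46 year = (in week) 2058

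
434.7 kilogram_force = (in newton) 4263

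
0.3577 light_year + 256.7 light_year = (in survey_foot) 7.979e+18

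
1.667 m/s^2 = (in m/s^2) 1.667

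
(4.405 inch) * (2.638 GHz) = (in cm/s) 2.952e+10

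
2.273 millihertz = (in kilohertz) 2.273e-06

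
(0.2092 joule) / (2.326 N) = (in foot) 0.2951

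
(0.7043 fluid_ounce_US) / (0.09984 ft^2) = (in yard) 0.002456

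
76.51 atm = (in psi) 1124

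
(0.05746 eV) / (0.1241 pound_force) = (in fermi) 1.668e-05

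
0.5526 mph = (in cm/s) 24.7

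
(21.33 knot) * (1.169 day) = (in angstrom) 1.108e+16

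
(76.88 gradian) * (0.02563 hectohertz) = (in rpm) 29.56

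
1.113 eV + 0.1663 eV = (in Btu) 1.943e-22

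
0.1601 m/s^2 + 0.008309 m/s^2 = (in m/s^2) 0.1684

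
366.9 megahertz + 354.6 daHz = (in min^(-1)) 2.201e+10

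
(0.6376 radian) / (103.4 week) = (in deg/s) 5.842e-07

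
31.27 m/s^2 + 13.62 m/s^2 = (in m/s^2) 44.89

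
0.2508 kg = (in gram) 250.8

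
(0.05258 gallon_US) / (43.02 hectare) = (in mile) 2.875e-13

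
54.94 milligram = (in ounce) 0.001938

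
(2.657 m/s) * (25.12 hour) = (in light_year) 2.54e-11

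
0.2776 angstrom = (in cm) 2.776e-09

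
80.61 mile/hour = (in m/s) 36.04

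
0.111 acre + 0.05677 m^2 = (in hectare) 0.04493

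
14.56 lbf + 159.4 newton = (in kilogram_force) 22.86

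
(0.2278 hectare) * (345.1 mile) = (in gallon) 3.342e+11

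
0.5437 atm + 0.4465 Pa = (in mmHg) 413.2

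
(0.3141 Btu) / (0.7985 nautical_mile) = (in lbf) 0.05038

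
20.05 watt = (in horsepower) 0.02689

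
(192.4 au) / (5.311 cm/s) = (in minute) 9.032e+12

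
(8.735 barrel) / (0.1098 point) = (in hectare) 3.585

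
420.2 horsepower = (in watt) 3.133e+05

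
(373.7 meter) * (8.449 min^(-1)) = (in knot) 102.3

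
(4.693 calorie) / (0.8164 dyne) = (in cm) 2.405e+08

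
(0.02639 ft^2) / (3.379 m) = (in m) 0.0007256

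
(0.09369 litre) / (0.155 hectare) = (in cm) 6.045e-06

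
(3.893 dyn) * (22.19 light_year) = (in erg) 8.173e+19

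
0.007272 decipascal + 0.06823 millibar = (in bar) 6.824e-05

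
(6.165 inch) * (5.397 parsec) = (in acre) 6.444e+12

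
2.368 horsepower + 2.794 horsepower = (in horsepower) 5.162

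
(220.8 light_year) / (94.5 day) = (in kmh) 9.21e+11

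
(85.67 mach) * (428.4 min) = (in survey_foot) 2.46e+09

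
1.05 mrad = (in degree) 0.06016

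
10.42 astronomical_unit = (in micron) 1.559e+18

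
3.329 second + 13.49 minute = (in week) 0.001344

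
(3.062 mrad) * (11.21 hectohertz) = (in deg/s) 196.7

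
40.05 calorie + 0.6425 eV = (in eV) 1.046e+21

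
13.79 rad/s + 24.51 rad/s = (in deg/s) 2194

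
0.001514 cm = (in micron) 15.14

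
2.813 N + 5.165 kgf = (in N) 53.46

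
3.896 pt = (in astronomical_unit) 9.187e-15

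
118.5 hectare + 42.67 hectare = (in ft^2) 1.735e+07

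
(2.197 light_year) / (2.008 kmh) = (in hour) 1.035e+13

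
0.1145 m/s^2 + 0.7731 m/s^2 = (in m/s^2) 0.8876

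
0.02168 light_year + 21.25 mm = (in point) 5.814e+17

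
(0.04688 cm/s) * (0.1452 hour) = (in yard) 0.268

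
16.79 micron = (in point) 0.04759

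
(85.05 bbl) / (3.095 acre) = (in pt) 3.06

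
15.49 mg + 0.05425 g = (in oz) 0.00246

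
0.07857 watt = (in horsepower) 0.0001054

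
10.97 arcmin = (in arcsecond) 658.2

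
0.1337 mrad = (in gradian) 0.008512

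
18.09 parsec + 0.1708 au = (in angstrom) 5.582e+27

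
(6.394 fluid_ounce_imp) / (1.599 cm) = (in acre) 2.808e-06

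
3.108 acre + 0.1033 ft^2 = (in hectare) 1.258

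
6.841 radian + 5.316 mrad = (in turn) 1.09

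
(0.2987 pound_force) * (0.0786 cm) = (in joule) 0.001044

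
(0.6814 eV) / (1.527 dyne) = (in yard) 7.819e-15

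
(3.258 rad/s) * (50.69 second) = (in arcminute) 5.677e+05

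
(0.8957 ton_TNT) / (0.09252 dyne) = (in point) 1.148e+19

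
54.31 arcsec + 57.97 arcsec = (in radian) 0.0005443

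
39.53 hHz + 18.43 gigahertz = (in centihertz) 1.843e+12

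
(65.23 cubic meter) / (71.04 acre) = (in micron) 226.9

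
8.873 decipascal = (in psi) 0.0001287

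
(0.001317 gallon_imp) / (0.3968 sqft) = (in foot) 0.0005329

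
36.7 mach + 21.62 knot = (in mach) 36.73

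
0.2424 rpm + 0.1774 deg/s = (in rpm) 0.272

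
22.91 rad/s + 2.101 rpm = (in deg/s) 1325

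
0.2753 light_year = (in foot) 8.545e+15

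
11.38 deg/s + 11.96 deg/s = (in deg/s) 23.34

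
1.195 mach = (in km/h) 1465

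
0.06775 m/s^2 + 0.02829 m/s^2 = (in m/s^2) 0.09604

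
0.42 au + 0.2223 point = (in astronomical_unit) 0.42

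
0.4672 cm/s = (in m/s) 0.004672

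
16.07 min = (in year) 3.057e-05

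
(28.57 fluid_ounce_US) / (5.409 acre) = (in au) 2.58e-19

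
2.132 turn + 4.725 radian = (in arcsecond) 3.738e+06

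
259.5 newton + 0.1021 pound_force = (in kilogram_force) 26.51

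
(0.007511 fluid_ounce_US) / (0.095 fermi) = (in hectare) 2.338e+05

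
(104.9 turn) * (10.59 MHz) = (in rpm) 6.665e+10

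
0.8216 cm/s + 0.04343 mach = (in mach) 0.04345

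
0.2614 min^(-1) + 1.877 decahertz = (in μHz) 1.877e+07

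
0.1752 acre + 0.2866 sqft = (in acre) 0.1752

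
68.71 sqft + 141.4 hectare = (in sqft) 1.522e+07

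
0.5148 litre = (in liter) 0.5148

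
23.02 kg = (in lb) 50.75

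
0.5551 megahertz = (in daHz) 5.551e+04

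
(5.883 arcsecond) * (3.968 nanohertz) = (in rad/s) 1.132e-13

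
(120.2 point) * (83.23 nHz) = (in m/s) 3.529e-09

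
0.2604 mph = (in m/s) 0.1164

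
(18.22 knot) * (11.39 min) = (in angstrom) 6.406e+13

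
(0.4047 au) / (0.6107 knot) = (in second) 1.927e+11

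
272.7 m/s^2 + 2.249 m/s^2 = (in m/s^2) 274.9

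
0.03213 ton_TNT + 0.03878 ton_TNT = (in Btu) 2.812e+05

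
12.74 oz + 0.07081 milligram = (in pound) 0.7963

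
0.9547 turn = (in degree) 343.7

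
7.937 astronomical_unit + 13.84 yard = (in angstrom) 1.187e+22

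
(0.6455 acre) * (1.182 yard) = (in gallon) 7.459e+05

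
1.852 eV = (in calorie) 7.092e-20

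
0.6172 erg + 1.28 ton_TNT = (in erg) 5.356e+16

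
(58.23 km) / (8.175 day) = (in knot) 0.1603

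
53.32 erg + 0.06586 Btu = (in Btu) 0.06586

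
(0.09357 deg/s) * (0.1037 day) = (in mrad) 1.463e+04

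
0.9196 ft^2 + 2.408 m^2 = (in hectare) 0.0002493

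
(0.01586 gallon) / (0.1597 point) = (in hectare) 0.0001066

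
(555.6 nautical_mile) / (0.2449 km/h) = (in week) 25.01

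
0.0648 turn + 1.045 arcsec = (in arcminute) 1400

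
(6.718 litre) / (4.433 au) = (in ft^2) 1.09e-13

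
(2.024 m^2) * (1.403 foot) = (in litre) 865.5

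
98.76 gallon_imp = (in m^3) 0.449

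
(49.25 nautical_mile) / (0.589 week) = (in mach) 0.000752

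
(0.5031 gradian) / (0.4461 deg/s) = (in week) 1.678e-06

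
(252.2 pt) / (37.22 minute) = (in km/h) 0.0001434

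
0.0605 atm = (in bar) 0.0613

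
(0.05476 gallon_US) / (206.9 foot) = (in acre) 8.122e-10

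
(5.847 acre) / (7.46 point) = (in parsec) 2.914e-10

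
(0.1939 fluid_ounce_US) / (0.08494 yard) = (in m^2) 7.383e-05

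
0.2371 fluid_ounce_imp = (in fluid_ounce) 0.2278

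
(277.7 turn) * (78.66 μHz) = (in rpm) 1.311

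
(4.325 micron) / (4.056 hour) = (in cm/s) 2.962e-08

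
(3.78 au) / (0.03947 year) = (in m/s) 4.543e+05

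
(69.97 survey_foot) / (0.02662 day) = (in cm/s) 0.9273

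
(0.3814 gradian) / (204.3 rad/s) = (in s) 2.932e-05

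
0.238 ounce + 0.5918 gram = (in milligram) 7339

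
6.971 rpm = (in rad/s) 0.73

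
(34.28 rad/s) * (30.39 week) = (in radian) 6.301e+08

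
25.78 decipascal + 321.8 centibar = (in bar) 3.218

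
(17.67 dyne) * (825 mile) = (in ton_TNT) 5.607e-08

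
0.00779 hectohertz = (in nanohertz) 7.79e+08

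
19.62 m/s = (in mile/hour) 43.89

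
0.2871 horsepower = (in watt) 214.1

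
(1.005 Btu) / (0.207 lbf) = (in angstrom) 1.152e+13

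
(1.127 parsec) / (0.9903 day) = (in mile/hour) 9.092e+11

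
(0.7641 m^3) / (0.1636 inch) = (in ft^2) 1979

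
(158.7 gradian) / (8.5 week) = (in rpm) 4.631e-06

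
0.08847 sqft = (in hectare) 8.219e-07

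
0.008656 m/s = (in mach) 2.542e-05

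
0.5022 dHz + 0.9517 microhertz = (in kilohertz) 5.022e-05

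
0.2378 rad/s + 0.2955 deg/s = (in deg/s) 13.92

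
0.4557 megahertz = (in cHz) 4.557e+07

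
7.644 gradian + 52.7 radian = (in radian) 52.82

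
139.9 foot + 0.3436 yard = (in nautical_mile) 0.02319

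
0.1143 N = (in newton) 0.1143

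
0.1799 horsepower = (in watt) 134.2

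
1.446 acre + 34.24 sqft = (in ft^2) 6.302e+04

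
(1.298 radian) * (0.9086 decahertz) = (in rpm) 112.6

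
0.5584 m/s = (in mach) 0.00164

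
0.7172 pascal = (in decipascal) 7.172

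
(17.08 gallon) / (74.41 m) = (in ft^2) 0.009353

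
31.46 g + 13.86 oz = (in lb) 0.9356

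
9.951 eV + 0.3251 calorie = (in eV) 8.49e+18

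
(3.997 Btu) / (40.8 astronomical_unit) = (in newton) 6.909e-10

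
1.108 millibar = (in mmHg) 0.8311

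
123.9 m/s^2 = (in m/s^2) 123.9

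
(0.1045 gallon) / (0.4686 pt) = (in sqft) 25.76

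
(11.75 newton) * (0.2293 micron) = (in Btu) 2.554e-09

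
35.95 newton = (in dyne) 3.595e+06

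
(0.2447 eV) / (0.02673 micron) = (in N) 1.467e-12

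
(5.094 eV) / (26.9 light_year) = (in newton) 3.207e-36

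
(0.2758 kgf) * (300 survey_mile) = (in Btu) 1238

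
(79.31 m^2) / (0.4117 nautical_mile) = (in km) 0.000104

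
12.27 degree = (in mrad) 214.2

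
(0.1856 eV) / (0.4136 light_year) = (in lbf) 1.708e-36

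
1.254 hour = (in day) 0.05225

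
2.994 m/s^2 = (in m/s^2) 2.994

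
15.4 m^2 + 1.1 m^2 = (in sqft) 177.6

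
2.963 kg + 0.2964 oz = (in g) 2971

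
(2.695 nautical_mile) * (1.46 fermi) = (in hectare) 7.287e-16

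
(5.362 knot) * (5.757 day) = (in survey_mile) 852.6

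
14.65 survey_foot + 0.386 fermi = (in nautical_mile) 0.002411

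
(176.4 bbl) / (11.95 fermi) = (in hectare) 2.347e+11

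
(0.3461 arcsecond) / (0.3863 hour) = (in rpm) 1.152e-08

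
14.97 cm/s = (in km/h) 0.5389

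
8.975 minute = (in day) 0.006233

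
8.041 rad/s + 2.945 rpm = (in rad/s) 8.349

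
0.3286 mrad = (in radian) 0.0003286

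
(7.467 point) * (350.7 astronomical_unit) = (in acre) 3.415e+07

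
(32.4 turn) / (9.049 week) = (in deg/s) 0.002131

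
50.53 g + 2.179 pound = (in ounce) 36.65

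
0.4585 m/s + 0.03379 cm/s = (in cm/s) 45.88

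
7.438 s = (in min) 0.124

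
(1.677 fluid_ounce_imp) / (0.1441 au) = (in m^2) 2.21e-15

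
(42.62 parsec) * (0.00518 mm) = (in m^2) 6.812e+12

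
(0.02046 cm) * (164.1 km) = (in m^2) 33.57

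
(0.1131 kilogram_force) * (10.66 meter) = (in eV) 7.38e+19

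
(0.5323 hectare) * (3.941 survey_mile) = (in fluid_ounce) 1.142e+12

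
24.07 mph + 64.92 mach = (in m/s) 2.212e+04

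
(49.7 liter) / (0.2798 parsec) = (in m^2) 5.756e-18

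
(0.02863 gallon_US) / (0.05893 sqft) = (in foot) 0.06495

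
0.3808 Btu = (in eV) 2.508e+21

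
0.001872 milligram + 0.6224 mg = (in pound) 1.376e-06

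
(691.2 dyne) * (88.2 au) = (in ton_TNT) 21.8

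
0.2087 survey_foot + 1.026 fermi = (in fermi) 6.361e+13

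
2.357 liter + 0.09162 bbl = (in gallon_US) 4.471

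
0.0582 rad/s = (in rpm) 0.5558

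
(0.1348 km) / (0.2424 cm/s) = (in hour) 15.45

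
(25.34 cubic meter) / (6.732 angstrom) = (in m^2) 3.764e+10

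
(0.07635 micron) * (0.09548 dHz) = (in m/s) 7.29e-10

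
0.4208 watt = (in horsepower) 0.0005643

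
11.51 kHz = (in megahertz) 0.01151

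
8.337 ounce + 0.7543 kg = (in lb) 2.184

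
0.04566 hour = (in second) 164.4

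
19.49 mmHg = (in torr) 19.49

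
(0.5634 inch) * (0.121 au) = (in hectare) 2.59e+04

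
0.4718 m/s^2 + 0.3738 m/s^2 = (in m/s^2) 0.8456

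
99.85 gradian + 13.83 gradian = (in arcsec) 3.683e+05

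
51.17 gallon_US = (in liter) 193.7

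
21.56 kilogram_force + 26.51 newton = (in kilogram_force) 24.26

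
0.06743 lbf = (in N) 0.2999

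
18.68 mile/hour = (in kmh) 30.06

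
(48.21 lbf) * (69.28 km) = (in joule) 1.486e+07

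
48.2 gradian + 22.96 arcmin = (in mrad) 763.8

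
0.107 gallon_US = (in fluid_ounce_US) 13.7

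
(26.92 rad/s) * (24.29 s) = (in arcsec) 1.349e+08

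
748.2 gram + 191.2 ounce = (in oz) 217.6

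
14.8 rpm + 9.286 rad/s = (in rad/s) 10.84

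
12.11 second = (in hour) 0.003364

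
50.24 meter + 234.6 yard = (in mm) 2.648e+05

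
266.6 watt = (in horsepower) 0.3575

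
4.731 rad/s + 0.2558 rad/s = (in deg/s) 285.7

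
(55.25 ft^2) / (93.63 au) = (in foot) 1.202e-12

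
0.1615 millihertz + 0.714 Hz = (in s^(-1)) 0.7142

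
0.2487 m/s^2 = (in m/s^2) 0.2487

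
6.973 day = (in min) 1.004e+04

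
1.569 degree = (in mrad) 27.38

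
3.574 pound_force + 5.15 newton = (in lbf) 4.732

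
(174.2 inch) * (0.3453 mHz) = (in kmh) 0.0055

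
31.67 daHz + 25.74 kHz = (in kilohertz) 26.06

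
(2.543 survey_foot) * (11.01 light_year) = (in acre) 1.995e+13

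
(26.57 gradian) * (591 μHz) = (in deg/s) 0.01413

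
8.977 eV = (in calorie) 3.438e-19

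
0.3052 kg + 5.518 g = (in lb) 0.685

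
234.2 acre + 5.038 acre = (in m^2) 9.682e+05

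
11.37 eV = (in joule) 1.822e-18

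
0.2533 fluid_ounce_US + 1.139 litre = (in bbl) 0.007211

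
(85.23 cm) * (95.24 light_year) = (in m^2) 7.68e+17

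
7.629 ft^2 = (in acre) 0.0001751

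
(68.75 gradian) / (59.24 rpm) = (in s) 0.1741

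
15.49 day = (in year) 0.04244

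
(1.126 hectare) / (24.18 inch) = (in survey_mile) 11.39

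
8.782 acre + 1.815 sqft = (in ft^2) 3.825e+05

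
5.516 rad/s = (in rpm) 52.67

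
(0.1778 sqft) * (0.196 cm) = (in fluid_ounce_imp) 1.139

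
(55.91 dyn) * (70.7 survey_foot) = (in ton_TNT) 2.88e-12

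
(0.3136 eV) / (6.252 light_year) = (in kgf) 8.662e-38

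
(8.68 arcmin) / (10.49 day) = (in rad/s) 2.786e-09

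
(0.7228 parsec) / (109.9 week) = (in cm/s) 3.356e+10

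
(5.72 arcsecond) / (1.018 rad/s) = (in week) 4.504e-11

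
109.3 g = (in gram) 109.3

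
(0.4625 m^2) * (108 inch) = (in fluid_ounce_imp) 4.465e+04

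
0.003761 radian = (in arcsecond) 775.8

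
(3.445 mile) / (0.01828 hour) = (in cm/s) 8425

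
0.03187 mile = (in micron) 5.129e+07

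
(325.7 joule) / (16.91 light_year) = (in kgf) 2.076e-16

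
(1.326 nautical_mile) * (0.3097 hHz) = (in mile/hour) 1.701e+05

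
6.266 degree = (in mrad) 109.4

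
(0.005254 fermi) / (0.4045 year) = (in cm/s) 4.119e-23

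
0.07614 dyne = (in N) 7.614e-07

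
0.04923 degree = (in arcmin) 2.954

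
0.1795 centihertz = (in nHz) 1.795e+06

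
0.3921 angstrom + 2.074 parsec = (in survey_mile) 3.977e+13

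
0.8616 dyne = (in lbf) 1.937e-06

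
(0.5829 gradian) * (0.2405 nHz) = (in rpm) 2.103e-11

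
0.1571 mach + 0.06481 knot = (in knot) 104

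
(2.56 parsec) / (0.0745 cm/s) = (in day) 1.227e+15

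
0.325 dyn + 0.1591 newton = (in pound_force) 0.03577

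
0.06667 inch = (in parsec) 5.488e-20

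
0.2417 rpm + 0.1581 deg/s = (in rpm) 0.2681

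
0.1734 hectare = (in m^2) 1734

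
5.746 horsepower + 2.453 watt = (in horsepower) 5.749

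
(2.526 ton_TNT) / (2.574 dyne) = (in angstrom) 4.106e+24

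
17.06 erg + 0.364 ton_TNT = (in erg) 1.523e+16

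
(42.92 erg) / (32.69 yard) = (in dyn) 0.01436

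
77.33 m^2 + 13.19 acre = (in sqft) 5.754e+05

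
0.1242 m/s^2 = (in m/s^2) 0.1242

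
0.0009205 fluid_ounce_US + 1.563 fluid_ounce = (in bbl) 0.0002909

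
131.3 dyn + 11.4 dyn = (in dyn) 142.7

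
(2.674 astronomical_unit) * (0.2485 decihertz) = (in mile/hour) 2.224e+10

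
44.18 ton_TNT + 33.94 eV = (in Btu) 1.752e+08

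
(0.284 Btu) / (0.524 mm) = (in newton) 5.718e+05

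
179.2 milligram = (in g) 0.1792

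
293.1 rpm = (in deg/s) 1759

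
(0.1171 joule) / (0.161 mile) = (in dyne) 45.19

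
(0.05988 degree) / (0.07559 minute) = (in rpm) 0.0022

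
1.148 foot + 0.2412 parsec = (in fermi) 7.443e+30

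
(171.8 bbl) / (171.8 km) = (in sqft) 0.001711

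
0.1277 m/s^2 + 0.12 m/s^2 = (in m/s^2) 0.2477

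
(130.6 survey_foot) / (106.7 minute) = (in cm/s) 0.6218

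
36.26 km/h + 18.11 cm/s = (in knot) 19.93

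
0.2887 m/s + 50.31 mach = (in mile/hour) 3.832e+04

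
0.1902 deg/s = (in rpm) 0.0317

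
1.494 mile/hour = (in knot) 1.298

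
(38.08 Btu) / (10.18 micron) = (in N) 3.947e+09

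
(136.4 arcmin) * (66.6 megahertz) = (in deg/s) 1.514e+08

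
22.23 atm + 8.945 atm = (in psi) 458.1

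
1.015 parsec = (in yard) 3.425e+16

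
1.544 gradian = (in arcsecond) 5003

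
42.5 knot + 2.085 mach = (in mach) 2.149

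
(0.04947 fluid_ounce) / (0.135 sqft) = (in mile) 7.248e-08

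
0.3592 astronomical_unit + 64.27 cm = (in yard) 5.877e+10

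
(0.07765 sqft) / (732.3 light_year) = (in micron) 1.041e-15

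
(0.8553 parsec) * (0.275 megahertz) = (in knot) 1.411e+22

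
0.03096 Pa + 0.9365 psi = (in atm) 0.06373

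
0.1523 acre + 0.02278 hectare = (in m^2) 844.1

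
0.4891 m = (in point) 1386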